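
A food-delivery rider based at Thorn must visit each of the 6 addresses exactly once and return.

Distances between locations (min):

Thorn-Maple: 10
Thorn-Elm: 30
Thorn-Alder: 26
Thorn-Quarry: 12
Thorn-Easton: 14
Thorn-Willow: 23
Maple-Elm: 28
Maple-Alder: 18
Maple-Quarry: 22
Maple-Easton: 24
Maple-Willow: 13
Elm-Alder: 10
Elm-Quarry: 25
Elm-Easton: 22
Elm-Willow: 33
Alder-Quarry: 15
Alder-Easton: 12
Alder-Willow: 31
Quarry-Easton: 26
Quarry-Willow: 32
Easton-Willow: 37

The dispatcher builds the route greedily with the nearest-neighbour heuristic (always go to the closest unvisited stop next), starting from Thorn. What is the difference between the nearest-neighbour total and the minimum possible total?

From Thorn: Maple=10, Quarry=12, Easton=14, Willow=23, Alder=26, Elm=30 → choose Maple (10).
From Maple: Willow=13, Alder=18, Quarry=22, Easton=24, Elm=28 → choose Willow (13).
From Willow: Alder=31, Quarry=32, Elm=33, Easton=37 → choose Alder (31).
From Alder: Elm=10, Easton=12, Quarry=15 → choose Elm (10).
From Elm: Easton=22, Quarry=25 → choose Easton (22).
From Easton: Quarry=26 → choose Quarry (26).
NN route Thorn → Maple → Willow → Alder → Elm → Easton → Quarry → Thorn costs 124.
Optimal: Thorn → Maple → Willow → Elm → Alder → Easton → Quarry → Thorn costs 116 (by enumerating all 360 distinct tours).
Excess = 124 − 116 = 8.

The nearest-neighbour route is 8 min longer than optimal.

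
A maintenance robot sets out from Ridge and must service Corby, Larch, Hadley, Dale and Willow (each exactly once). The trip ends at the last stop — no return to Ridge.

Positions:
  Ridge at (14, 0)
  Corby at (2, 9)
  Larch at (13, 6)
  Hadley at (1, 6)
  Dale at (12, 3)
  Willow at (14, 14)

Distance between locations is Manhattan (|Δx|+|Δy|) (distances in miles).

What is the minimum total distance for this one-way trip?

39 miles — the minimum one-way total.

There are 5! = 120 possible orderings.
Ridge → Corby → Larch → Hadley → Dale → Willow: 21+14+12+14+13 = 74
Ridge → Corby → Larch → Hadley → Willow → Dale: 21+14+12+21+13 = 81
Ridge → Corby → Larch → Dale → Hadley → Willow: 21+14+4+14+21 = 74
Ridge → Corby → Larch → Dale → Willow → Hadley: 21+14+4+13+21 = 73
Ridge → Corby → Larch → Willow → Hadley → Dale: 21+14+9+21+14 = 79
Ridge → Corby → Larch → Willow → Dale → Hadley: 21+14+9+13+14 = 71
Ridge → Corby → Hadley → Larch → Dale → Willow: 21+4+12+4+13 = 54
Ridge → Corby → Hadley → Larch → Willow → Dale: 21+4+12+9+13 = 59
Ridge → Corby → Hadley → Dale → Larch → Willow: 21+4+14+4+9 = 52
Ridge → Corby → Hadley → Dale → Willow → Larch: 21+4+14+13+9 = 61
Ridge → Corby → Hadley → Willow → Larch → Dale: 21+4+21+9+4 = 59
Ridge → Corby → Hadley → Willow → Dale → Larch: 21+4+21+13+4 = 63
Ridge → Corby → Dale → Larch → Hadley → Willow: 21+16+4+12+21 = 74
Ridge → Corby → Dale → Larch → Willow → Hadley: 21+16+4+9+21 = 71
… (106 more)
Ridge → Dale → Larch → Willow → Corby → Hadley: 5+4+9+17+4 = 39  ← best
The minimum is 39.
One shortest path: Ridge → Dale → Larch → Willow → Corby → Hadley.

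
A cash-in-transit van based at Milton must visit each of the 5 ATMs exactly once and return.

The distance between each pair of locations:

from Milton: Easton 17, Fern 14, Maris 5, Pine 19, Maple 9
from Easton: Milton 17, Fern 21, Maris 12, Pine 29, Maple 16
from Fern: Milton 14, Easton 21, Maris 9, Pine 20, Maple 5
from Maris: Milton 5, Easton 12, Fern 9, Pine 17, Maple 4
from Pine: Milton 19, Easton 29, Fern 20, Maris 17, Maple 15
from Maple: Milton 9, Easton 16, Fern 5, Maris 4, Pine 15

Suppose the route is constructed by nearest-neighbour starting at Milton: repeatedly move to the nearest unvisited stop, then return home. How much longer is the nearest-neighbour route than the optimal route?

From Milton: Maris=5, Maple=9, Fern=14, Easton=17, Pine=19 → choose Maris (5).
From Maris: Maple=4, Fern=9, Easton=12, Pine=17 → choose Maple (4).
From Maple: Fern=5, Pine=15, Easton=16 → choose Fern (5).
From Fern: Pine=20, Easton=21 → choose Pine (20).
From Pine: Easton=29 → choose Easton (29).
NN route Milton → Maris → Maple → Fern → Pine → Easton → Milton costs 80.
Optimal: Milton → Easton → Maris → Fern → Maple → Pine → Milton costs 77 (by enumerating all 60 distinct tours).
Excess = 80 − 77 = 3.

3 longer than the optimal tour.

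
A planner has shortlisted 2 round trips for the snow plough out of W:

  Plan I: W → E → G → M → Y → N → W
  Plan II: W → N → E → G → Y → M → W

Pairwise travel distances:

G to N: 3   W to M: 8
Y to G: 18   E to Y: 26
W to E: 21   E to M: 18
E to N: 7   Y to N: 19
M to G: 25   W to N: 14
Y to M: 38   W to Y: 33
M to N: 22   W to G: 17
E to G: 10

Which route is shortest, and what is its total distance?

Shortest is Plan II, total 95.

Plan I: 21 + 10 + 25 + 38 + 19 + 14 = 127
Plan II: 14 + 7 + 10 + 18 + 38 + 8 = 95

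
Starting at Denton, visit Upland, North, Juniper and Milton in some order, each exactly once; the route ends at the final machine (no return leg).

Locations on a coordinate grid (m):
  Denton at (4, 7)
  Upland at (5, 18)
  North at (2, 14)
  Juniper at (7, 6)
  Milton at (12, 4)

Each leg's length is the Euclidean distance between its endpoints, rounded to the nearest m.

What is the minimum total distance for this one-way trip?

There are 4! = 24 possible orderings.
Denton → Upland → North → Juniper → Milton: 11+5+9+5 = 30
Denton → Upland → North → Milton → Juniper: 11+5+14+5 = 35
Denton → Upland → Juniper → North → Milton: 11+12+9+14 = 46
Denton → Upland → Juniper → Milton → North: 11+12+5+14 = 42
Denton → Upland → Milton → North → Juniper: 11+16+14+9 = 50
Denton → Upland → Milton → Juniper → North: 11+16+5+9 = 41
Denton → North → Upland → Juniper → Milton: 7+5+12+5 = 29
Denton → North → Upland → Milton → Juniper: 7+5+16+5 = 33
Denton → North → Juniper → Upland → Milton: 7+9+12+16 = 44
Denton → North → Juniper → Milton → Upland: 7+9+5+16 = 37
Denton → North → Milton → Upland → Juniper: 7+14+16+12 = 49
Denton → North → Milton → Juniper → Upland: 7+14+5+12 = 38
Denton → Juniper → Upland → North → Milton: 3+12+5+14 = 34
Denton → Juniper → Upland → Milton → North: 3+12+16+14 = 45
… (10 more)
Denton → Juniper → Milton → North → Upland: 3+5+14+5 = 27  ← best
The minimum is 27.
One shortest path: Denton → Juniper → Milton → North → Upland.

27 m — the minimum one-way total.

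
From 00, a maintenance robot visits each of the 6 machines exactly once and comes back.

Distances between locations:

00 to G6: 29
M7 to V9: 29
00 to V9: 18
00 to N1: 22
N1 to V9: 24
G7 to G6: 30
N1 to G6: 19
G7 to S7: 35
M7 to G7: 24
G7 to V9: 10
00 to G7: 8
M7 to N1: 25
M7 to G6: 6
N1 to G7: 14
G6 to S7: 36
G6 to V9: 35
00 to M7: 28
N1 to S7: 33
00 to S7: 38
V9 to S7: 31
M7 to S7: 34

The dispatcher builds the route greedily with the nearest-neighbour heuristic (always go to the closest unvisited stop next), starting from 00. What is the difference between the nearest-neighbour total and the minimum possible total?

00: G7=8, V9=18, N1=22, M7=28, G6=29, S7=38 ⇒ G7
G7: V9=10, N1=14, M7=24, G6=30, S7=35 ⇒ V9
V9: N1=24, M7=29, S7=31, G6=35 ⇒ N1
N1: G6=19, M7=25, S7=33 ⇒ G6
G6: M7=6, S7=36 ⇒ M7
M7: S7=34 ⇒ S7
NN route 00 → G7 → V9 → N1 → G6 → M7 → S7 → 00 costs 139.
Optimal: 00 → N1 → G6 → M7 → S7 → V9 → G7 → 00 costs 130 (by enumerating all 360 distinct tours).
Excess = 139 − 130 = 9.

Excess over optimum: 9.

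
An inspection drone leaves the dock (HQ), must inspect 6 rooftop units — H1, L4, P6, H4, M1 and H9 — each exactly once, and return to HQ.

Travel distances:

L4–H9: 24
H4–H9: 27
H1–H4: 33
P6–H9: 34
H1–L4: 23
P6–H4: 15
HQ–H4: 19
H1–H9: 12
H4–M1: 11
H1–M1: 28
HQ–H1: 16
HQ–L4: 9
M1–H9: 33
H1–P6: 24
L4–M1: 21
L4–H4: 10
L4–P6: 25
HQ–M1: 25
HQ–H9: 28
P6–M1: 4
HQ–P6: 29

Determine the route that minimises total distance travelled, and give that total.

HQ-H1-L4-P6-H4-M1-H9-HQ: 16+23+25+15+11+33+28 = 151
HQ-H1-L4-P6-H4-H9-M1-HQ: 16+23+25+15+27+33+25 = 164
HQ-H1-L4-P6-M1-H4-H9-HQ: 16+23+25+4+11+27+28 = 134
HQ-H1-L4-P6-M1-H9-H4-HQ: 16+23+25+4+33+27+19 = 147
HQ-H1-L4-P6-H9-H4-M1-HQ: 16+23+25+34+27+11+25 = 161
HQ-H1-L4-P6-H9-M1-H4-HQ: 16+23+25+34+33+11+19 = 161
HQ-H1-L4-H4-P6-M1-H9-HQ: 16+23+10+15+4+33+28 = 129
HQ-H1-L4-H4-P6-H9-M1-HQ: 16+23+10+15+34+33+25 = 156
… (352 more)
HQ-H1-H9-P6-M1-H4-L4-HQ: 16+12+34+4+11+10+9 = 96  ← best
The minimum is 96.
One optimal route: HQ → H1 → H9 → P6 → M1 → H4 → L4 → HQ (or its reverse).

Minimum total distance: 96.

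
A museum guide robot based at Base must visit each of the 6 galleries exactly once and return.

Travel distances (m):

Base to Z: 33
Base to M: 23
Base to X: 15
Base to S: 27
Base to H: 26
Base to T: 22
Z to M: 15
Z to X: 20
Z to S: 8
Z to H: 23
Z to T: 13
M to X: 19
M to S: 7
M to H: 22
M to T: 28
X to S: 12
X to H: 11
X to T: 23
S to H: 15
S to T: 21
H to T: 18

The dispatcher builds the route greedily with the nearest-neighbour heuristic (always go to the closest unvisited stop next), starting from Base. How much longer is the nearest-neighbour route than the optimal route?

Base: X=15, T=22, M=23, H=26, S=27, Z=33 ⇒ X
X: H=11, S=12, M=19, Z=20, T=23 ⇒ H
H: S=15, T=18, M=22, Z=23 ⇒ S
S: M=7, Z=8, T=21 ⇒ M
M: Z=15, T=28 ⇒ Z
Z: T=13 ⇒ T
NN route Base → X → H → S → M → Z → T → Base costs 98.
Optimal: Base → M → S → Z → T → H → X → Base costs 95 (by enumerating all 360 distinct tours).
Excess = 98 − 95 = 3.

Excess over optimum: 3 m.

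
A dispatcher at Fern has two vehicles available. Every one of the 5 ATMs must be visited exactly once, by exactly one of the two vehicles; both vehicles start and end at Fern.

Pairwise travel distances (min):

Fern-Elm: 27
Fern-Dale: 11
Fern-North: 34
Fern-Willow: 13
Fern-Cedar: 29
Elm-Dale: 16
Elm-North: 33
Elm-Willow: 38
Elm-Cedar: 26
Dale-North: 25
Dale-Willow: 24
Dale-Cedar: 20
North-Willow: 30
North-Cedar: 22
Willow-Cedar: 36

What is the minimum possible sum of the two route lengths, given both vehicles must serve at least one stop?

135 min — the smallest possible combined total.

Check every non-empty split of the stops between the two vehicles; for each half take its own optimal tour:
  {Elm} + {Dale, North, Willow, Cedar}: 54 + 96 = 150
  {Dale} + {Elm, North, Willow, Cedar}: 22 + 118 = 140
  {Elm, Dale} + {North, Willow, Cedar}: 54 + 94 = 148
  {North} + {Elm, Dale, Willow, Cedar}: 68 + 102 = 170
  {Elm, North} + {Dale, Willow, Cedar}: 94 + 80 = 174
  {Dale, North} + {Elm, Willow, Cedar}: 70 + 102 = 172
  … (15 splits in total)
  {Willow} + {Elm, Dale, North, Cedar}: 26 + 109 = 135  ← best
Best: vehicle 1 Fern → Willow → Fern = 26; vehicle 2 Fern → Dale → Elm → Cedar → North → Fern = 109; combined 135.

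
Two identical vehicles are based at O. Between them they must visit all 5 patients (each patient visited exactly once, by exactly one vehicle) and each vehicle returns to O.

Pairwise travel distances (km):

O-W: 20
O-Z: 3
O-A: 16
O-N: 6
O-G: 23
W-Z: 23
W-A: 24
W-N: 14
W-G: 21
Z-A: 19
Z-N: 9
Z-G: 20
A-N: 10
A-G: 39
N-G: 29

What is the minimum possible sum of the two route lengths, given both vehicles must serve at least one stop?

Try each way of splitting the stops between the two vehicles (each non-empty) and, for each split, find the best tour for each vehicle:
  {W} + {Z, A, N, G}: 40 + 78 = 118
  {Z} + {W, A, N, G}: 6 + 84 = 90
  {W, Z} + {A, N, G}: 46 + 78 = 124
  {A} + {W, Z, N, G}: 32 + 64 = 96
  {W, A} + {Z, N, G}: 60 + 58 = 118
  {Z, A} + {W, N, G}: 38 + 64 = 102
  … (15 splits in total)
Best: vehicle 1 O → Z → O = 6; vehicle 2 O → A → N → W → G → O = 84; combined 90.

Minimum combined distance: 90 km.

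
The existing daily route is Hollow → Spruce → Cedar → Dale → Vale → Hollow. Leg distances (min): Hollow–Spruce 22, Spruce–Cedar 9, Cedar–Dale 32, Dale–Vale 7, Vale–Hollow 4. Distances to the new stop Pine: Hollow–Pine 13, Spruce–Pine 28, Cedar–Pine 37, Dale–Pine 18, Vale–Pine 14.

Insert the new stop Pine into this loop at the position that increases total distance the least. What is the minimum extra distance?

Minimum extra distance: 19 min, inserting Pine between Hollow and Spruce.

Insertion cost between consecutive stops i–j is d(i,Pine) + d(Pine,j) − d(i,j):
  between Hollow and Spruce: 13 + 28 − 22 = 19
  between Spruce and Cedar: 28 + 37 − 9 = 56
  between Cedar and Dale: 37 + 18 − 32 = 23
  between Dale and Vale: 18 + 14 − 7 = 25
  between Vale and Hollow: 14 + 13 − 4 = 23
Cheapest insertion is between Hollow and Spruce, adding 19.
New total = 74 + 19 = 93.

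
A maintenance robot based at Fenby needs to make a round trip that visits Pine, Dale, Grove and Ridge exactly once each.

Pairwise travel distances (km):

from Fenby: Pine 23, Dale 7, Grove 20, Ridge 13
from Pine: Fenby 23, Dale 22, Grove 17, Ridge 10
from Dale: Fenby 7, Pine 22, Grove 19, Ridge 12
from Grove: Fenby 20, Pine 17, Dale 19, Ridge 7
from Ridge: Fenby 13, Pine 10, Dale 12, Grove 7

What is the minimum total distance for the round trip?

Minimum total distance: 66 km.

There are 12 distinct closed tours to check (reversals are equivalent).
Fenby - Pine - Dale - Grove - Ridge - Fenby: 23+22+19+7+13 = 84
Fenby - Pine - Dale - Ridge - Grove - Fenby: 23+22+12+7+20 = 84
Fenby - Pine - Grove - Dale - Ridge - Fenby: 23+17+19+12+13 = 84
Fenby - Pine - Grove - Ridge - Dale - Fenby: 23+17+7+12+7 = 66
Fenby - Pine - Ridge - Dale - Grove - Fenby: 23+10+12+19+20 = 84
Fenby - Pine - Ridge - Grove - Dale - Fenby: 23+10+7+19+7 = 66
Fenby - Dale - Pine - Grove - Ridge - Fenby: 7+22+17+7+13 = 66
Fenby - Dale - Pine - Ridge - Grove - Fenby: 7+22+10+7+20 = 66
Fenby - Dale - Grove - Pine - Ridge - Fenby: 7+19+17+10+13 = 66
Fenby - Dale - Ridge - Pine - Grove - Fenby: 7+12+10+17+20 = 66
Fenby - Grove - Pine - Dale - Ridge - Fenby: 20+17+22+12+13 = 84
Fenby - Grove - Dale - Pine - Ridge - Fenby: 20+19+22+10+13 = 84
The minimum is 66.
One optimal route: Fenby → Pine → Grove → Ridge → Dale → Fenby (or its reverse).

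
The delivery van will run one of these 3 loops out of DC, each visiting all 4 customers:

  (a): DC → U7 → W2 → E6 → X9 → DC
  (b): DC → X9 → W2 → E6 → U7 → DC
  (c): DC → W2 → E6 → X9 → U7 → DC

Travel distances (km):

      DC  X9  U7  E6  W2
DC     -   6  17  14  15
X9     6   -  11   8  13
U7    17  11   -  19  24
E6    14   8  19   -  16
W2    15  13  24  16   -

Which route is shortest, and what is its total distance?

Shortest is (c), total 67 km.

(a): 17 + 24 + 16 + 8 + 6 = 71
(b): 6 + 13 + 16 + 19 + 17 = 71
(c): 15 + 16 + 8 + 11 + 17 = 67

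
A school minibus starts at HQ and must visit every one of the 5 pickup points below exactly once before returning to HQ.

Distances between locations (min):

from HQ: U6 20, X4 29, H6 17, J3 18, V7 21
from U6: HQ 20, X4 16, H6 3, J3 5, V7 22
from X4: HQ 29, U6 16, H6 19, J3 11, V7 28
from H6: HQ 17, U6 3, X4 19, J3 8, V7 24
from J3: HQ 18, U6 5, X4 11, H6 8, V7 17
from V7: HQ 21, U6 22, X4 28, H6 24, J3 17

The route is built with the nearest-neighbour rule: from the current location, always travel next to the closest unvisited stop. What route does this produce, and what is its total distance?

From HQ: distances to unvisited — H6=17, J3=18, U6=20, V7=21, X4=29. Nearest is H6 (17).
From H6: distances to unvisited — U6=3, J3=8, X4=19, V7=24. Nearest is U6 (3).
From U6: distances to unvisited — J3=5, X4=16, V7=22. Nearest is J3 (5).
From J3: distances to unvisited — X4=11, V7=17. Nearest is X4 (11).
From X4: distances to unvisited — V7=28. Nearest is V7 (28).
Return V7→HQ: 21.
Total = 17 + 3 + 5 + 11 + 28 + 21 = 85.

Nearest-neighbour total = 85 min; route HQ → H6 → U6 → J3 → X4 → V7 → HQ.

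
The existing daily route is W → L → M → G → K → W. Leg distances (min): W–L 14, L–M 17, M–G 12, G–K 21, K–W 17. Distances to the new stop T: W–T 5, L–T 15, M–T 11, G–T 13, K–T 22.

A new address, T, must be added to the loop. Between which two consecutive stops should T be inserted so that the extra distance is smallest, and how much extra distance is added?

+6 min — insert T between W and L.

Insertion cost between consecutive stops i–j is d(i,T) + d(T,j) − d(i,j):
  between W and L: 5 + 15 − 14 = 6
  between L and M: 15 + 11 − 17 = 9
  between M and G: 11 + 13 − 12 = 12
  between G and K: 13 + 22 − 21 = 14
  between K and W: 22 + 5 − 17 = 10
Cheapest insertion is between W and L, adding 6.
New total = 81 + 6 = 87.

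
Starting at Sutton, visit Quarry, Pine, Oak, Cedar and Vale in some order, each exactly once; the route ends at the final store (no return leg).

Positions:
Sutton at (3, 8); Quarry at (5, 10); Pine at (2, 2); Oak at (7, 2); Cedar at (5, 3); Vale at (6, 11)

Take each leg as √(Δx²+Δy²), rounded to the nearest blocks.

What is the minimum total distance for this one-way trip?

There are 5! = 120 possible orderings.
Sutton→Quarry→Pine→Oak→Cedar→Vale: 3+9+5+2+8 = 27
Sutton→Quarry→Pine→Oak→Vale→Cedar: 3+9+5+9+8 = 34
Sutton→Quarry→Pine→Cedar→Oak→Vale: 3+9+3+2+9 = 26
Sutton→Quarry→Pine→Cedar→Vale→Oak: 3+9+3+8+9 = 32
Sutton→Quarry→Pine→Vale→Oak→Cedar: 3+9+10+9+2 = 33
Sutton→Quarry→Pine→Vale→Cedar→Oak: 3+9+10+8+2 = 32
Sutton→Quarry→Oak→Pine→Cedar→Vale: 3+8+5+3+8 = 27
Sutton→Quarry→Oak→Pine→Vale→Cedar: 3+8+5+10+8 = 34
Sutton→Quarry→Oak→Cedar→Pine→Vale: 3+8+2+3+10 = 26
Sutton→Quarry→Oak→Cedar→Vale→Pine: 3+8+2+8+10 = 31
Sutton→Quarry→Oak→Vale→Pine→Cedar: 3+8+9+10+3 = 33
Sutton→Quarry→Oak→Vale→Cedar→Pine: 3+8+9+8+3 = 31
Sutton→Quarry→Cedar→Pine→Oak→Vale: 3+7+3+5+9 = 27
Sutton→Quarry→Cedar→Pine→Vale→Oak: 3+7+3+10+9 = 32
… (106 more)
Sutton→Quarry→Vale→Oak→Cedar→Pine: 3+1+9+2+3 = 18  ← best
The minimum is 18.
One shortest path: Sutton → Quarry → Vale → Oak → Cedar → Pine.

Shortest open route: 18 blocks.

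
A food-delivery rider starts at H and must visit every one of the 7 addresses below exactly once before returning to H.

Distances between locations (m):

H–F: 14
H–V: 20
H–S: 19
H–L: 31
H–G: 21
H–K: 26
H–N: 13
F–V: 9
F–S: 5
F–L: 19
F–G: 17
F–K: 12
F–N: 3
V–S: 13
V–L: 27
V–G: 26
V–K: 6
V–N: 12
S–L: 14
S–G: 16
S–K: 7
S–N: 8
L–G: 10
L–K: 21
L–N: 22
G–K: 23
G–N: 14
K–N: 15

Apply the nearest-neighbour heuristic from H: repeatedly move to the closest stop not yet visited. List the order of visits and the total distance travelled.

Total distance 101 m via the nearest-neighbour route H → N → F → S → K → V → G → L → H.

H → [N:13 / F:14 / S:19 / V:20 / G:21 / K:26 / L:31] → N (13)
N → [F:3 / S:8 / V:12 / G:14 / K:15 / L:22] → F (3)
F → [S:5 / V:9 / K:12 / G:17 / L:19] → S (5)
S → [K:7 / V:13 / L:14 / G:16] → K (7)
K → [V:6 / L:21 / G:23] → V (6)
V → [G:26 / L:27] → G (26)
G → [L:10] → L (10)
Return L→H: 31.
Total = 13 + 3 + 5 + 7 + 6 + 26 + 10 + 31 = 101.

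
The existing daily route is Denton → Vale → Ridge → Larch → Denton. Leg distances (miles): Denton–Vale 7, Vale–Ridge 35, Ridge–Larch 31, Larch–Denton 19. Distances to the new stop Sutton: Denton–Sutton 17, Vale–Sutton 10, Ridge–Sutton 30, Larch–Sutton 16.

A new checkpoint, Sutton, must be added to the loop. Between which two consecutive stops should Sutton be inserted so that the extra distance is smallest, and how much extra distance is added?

Insertion cost between consecutive stops i–j is d(i,Sutton) + d(Sutton,j) − d(i,j):
  between Denton and Vale: 17 + 10 − 7 = 20
  between Vale and Ridge: 10 + 30 − 35 = 5
  between Ridge and Larch: 30 + 16 − 31 = 15
  between Larch and Denton: 16 + 17 − 19 = 14
Cheapest insertion is between Vale and Ridge, adding 5.
New total = 92 + 5 = 97.

+5 miles — insert Sutton between Vale and Ridge.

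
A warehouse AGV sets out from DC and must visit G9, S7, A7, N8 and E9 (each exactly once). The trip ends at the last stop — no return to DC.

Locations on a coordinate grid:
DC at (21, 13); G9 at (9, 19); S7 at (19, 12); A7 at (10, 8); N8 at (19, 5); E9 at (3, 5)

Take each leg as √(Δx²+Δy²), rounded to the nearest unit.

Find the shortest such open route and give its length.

There are 5! = 120 possible orderings.
DC→G9→S7→A7→N8→E9: 13+12+10+9+16 = 60
DC→G9→S7→A7→E9→N8: 13+12+10+8+16 = 59
DC→G9→S7→N8→A7→E9: 13+12+7+9+8 = 49
DC→G9→S7→N8→E9→A7: 13+12+7+16+8 = 56
DC→G9→S7→E9→A7→N8: 13+12+17+8+9 = 59
DC→G9→S7→E9→N8→A7: 13+12+17+16+9 = 67
DC→G9→A7→S7→N8→E9: 13+11+10+7+16 = 57
DC→G9→A7→S7→E9→N8: 13+11+10+17+16 = 67
DC→G9→A7→N8→S7→E9: 13+11+9+7+17 = 57
DC→G9→A7→N8→E9→S7: 13+11+9+16+17 = 66
DC→G9→A7→E9→S7→N8: 13+11+8+17+7 = 56
DC→G9→A7→E9→N8→S7: 13+11+8+16+7 = 55
DC→G9→N8→S7→A7→E9: 13+17+7+10+8 = 55
DC→G9→N8→S7→E9→A7: 13+17+7+17+8 = 62
… (106 more)
DC→S7→N8→A7→E9→G9: 2+7+9+8+15 = 41  ← best
The minimum is 41.
One shortest path: DC → S7 → N8 → A7 → E9 → G9.

Shortest open route: 41.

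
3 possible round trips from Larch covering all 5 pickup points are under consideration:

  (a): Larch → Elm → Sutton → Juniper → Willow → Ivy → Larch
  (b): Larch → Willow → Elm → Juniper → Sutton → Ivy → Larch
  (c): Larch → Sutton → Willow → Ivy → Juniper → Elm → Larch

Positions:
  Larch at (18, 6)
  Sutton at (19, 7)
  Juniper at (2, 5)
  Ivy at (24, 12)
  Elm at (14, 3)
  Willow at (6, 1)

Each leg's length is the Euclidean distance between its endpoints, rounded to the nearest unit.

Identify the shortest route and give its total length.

(a): 5 + 6 + 17 + 6 + 21 + 8 = 63
(b): 13 + 8 + 12 + 17 + 7 + 8 = 65
(c): 1 + 14 + 21 + 23 + 12 + 5 = 76

Shortest is (a), total 63.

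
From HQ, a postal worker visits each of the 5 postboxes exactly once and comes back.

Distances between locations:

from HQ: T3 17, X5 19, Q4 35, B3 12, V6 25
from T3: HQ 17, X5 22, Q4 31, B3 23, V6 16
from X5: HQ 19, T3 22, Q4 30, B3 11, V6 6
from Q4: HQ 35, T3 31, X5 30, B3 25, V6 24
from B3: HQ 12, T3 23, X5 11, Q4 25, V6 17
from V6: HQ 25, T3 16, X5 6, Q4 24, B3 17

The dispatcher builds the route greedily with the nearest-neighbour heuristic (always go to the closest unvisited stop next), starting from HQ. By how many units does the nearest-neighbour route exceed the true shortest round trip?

From HQ: B3=12, T3=17, X5=19, V6=25, Q4=35 → choose B3 (12).
From B3: X5=11, V6=17, T3=23, Q4=25 → choose X5 (11).
From X5: V6=6, T3=22, Q4=30 → choose V6 (6).
From V6: T3=16, Q4=24 → choose T3 (16).
From T3: Q4=31 → choose Q4 (31).
NN route HQ → B3 → X5 → V6 → T3 → Q4 → HQ costs 111.
Optimal: HQ → T3 → Q4 → V6 → X5 → B3 → HQ costs 101 (by enumerating all 60 distinct tours).
Excess = 111 − 101 = 10.

The nearest-neighbour route is 10 longer than optimal.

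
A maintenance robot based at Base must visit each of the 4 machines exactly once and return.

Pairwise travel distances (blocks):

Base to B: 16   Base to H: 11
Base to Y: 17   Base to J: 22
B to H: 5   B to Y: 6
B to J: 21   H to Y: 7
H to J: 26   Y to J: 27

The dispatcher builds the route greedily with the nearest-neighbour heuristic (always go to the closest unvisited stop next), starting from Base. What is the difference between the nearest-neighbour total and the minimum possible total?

From Base: H=11, B=16, Y=17, J=22 → choose H (11).
From H: B=5, Y=7, J=26 → choose B (5).
From B: Y=6, J=21 → choose Y (6).
From Y: J=27 → choose J (27).
NN route Base → H → B → Y → J → Base costs 71.
Optimal: Base → H → Y → B → J → Base costs 67 (by enumerating all 12 distinct tours).
Excess = 71 − 67 = 4.

The nearest-neighbour route is 4 blocks longer than optimal.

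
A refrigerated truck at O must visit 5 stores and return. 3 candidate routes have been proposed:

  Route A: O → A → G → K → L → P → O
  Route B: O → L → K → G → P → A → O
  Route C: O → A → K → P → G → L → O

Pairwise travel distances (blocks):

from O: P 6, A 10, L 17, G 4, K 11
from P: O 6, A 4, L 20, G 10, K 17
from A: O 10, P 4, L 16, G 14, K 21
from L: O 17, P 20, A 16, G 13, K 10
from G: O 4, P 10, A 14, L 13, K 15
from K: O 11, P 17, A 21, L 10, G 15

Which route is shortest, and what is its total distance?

Route A: 10 + 14 + 15 + 10 + 20 + 6 = 75
Route B: 17 + 10 + 15 + 10 + 4 + 10 = 66
Route C: 10 + 21 + 17 + 10 + 13 + 17 = 88

Shortest is Route B, total 66 blocks.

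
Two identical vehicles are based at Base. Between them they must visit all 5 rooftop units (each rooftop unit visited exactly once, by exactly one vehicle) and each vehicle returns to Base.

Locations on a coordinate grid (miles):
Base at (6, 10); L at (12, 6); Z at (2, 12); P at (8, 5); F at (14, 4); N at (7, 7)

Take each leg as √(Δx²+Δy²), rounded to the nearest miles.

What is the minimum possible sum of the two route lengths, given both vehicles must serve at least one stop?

Minimum combined distance: 29 miles.

Check every non-empty split of the stops between the two vehicles; for each half take its own optimal tour:
  {L} + {Z, P, F, N}: 14 + 29 = 43
  {Z} + {L, P, F, N}: 8 + 21 = 29
  {L, Z} + {P, F, N}: 23 + 21 = 44
  {P} + {L, Z, F, N}: 10 + 29 = 39
  {L, P} + {Z, F, N}: 16 + 29 = 45
  {Z, P} + {L, F, N}: 18 + 21 = 39
  … (15 splits in total)
Best: vehicle 1 Base → Z → Base = 8; vehicle 2 Base → L → F → P → N → Base = 21; combined 29.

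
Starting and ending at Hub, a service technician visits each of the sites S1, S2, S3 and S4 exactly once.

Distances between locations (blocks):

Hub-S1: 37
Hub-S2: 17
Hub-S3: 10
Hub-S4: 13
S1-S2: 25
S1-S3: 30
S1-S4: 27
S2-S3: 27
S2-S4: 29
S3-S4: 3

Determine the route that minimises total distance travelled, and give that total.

There are 12 distinct closed tours to check (reversals are equivalent).
Hub - S1 - S2 - S3 - S4 - Hub: 37+25+27+3+13 = 105
Hub - S1 - S2 - S4 - S3 - Hub: 37+25+29+3+10 = 104
Hub - S1 - S3 - S2 - S4 - Hub: 37+30+27+29+13 = 136
Hub - S1 - S3 - S4 - S2 - Hub: 37+30+3+29+17 = 116
Hub - S1 - S4 - S2 - S3 - Hub: 37+27+29+27+10 = 130
Hub - S1 - S4 - S3 - S2 - Hub: 37+27+3+27+17 = 111
Hub - S2 - S1 - S3 - S4 - Hub: 17+25+30+3+13 = 88
Hub - S2 - S1 - S4 - S3 - Hub: 17+25+27+3+10 = 82
Hub - S2 - S3 - S1 - S4 - Hub: 17+27+30+27+13 = 114
Hub - S2 - S4 - S1 - S3 - Hub: 17+29+27+30+10 = 113
Hub - S3 - S1 - S2 - S4 - Hub: 10+30+25+29+13 = 107
Hub - S3 - S2 - S1 - S4 - Hub: 10+27+25+27+13 = 102
The minimum is 82.
One optimal route: Hub → S2 → S1 → S4 → S3 → Hub (or its reverse).

Minimum total distance: 82 blocks.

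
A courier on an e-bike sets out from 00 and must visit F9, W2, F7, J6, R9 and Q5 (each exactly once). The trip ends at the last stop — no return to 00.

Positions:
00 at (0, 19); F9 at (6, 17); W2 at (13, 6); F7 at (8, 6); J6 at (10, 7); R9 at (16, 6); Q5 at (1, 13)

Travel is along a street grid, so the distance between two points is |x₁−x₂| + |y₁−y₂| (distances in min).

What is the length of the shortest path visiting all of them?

There are 6! = 720 possible orderings.
00 - F9 - W2 - F7 - J6 - R9 - Q5: 8+18+5+3+7+22 = 63
00 - F9 - W2 - F7 - J6 - Q5 - R9: 8+18+5+3+15+22 = 71
00 - F9 - W2 - F7 - R9 - J6 - Q5: 8+18+5+8+7+15 = 61
00 - F9 - W2 - F7 - R9 - Q5 - J6: 8+18+5+8+22+15 = 76
00 - F9 - W2 - F7 - Q5 - J6 - R9: 8+18+5+14+15+7 = 67
00 - F9 - W2 - F7 - Q5 - R9 - J6: 8+18+5+14+22+7 = 74
00 - F9 - W2 - J6 - F7 - R9 - Q5: 8+18+4+3+8+22 = 63
00 - F9 - W2 - J6 - F7 - Q5 - R9: 8+18+4+3+14+22 = 69
… (712 more)
00 - Q5 - F9 - F7 - J6 - W2 - R9: 7+9+13+3+4+3 = 39  ← best
The minimum is 39.
One shortest path: 00 → Q5 → F9 → F7 → J6 → W2 → R9.

Minimum one-way distance = 39 min.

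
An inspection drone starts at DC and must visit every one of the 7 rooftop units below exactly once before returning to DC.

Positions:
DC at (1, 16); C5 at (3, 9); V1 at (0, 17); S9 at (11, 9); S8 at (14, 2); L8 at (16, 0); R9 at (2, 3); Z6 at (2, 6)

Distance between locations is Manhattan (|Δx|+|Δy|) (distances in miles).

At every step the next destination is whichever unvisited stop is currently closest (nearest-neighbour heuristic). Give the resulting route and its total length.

From DC: distances to unvisited — V1=2, C5=9, Z6=11, R9=14, S9=17, S8=27, L8=31. Nearest is V1 (2).
From V1: distances to unvisited — C5=11, Z6=13, R9=16, S9=19, S8=29, L8=33. Nearest is C5 (11).
From C5: distances to unvisited — Z6=4, R9=7, S9=8, S8=18, L8=22. Nearest is Z6 (4).
From Z6: distances to unvisited — R9=3, S9=12, S8=16, L8=20. Nearest is R9 (3).
From R9: distances to unvisited — S8=13, S9=15, L8=17. Nearest is S8 (13).
From S8: distances to unvisited — L8=4, S9=10. Nearest is L8 (4).
From L8: distances to unvisited — S9=14. Nearest is S9 (14).
Return S9→DC: 17.
Total = 2 + 11 + 4 + 3 + 13 + 4 + 14 + 17 = 68.

68 miles along DC → V1 → C5 → Z6 → R9 → S8 → L8 → S9 → DC.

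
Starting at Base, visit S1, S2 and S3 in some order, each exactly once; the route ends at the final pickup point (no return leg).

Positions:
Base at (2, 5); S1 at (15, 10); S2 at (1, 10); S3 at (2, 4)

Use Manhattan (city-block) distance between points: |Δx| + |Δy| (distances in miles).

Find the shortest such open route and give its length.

Shortest open route: 22 miles.

There are 3! = 6 possible orderings.
Base→S1→S2→S3: 18+14+7 = 39
Base→S1→S3→S2: 18+19+7 = 44
Base→S2→S1→S3: 6+14+19 = 39
Base→S2→S3→S1: 6+7+19 = 32
Base→S3→S1→S2: 1+19+14 = 34
Base→S3→S2→S1: 1+7+14 = 22
The minimum is 22.
One shortest path: Base → S3 → S2 → S1.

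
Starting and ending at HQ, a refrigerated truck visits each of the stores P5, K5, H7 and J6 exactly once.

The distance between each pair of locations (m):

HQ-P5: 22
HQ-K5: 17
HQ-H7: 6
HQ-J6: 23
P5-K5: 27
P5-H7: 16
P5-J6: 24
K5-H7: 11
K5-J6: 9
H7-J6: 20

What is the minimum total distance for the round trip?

Minimum total distance: 72 m.

There are 12 distinct closed tours to check (reversals are equivalent).
HQ → P5 → K5 → H7 → J6 → HQ: 22+27+11+20+23 = 103
HQ → P5 → K5 → J6 → H7 → HQ: 22+27+9+20+6 = 84
HQ → P5 → H7 → K5 → J6 → HQ: 22+16+11+9+23 = 81
HQ → P5 → H7 → J6 → K5 → HQ: 22+16+20+9+17 = 84
HQ → P5 → J6 → K5 → H7 → HQ: 22+24+9+11+6 = 72
HQ → P5 → J6 → H7 → K5 → HQ: 22+24+20+11+17 = 94
HQ → K5 → P5 → H7 → J6 → HQ: 17+27+16+20+23 = 103
HQ → K5 → P5 → J6 → H7 → HQ: 17+27+24+20+6 = 94
HQ → K5 → H7 → P5 → J6 → HQ: 17+11+16+24+23 = 91
HQ → K5 → J6 → P5 → H7 → HQ: 17+9+24+16+6 = 72
HQ → H7 → P5 → K5 → J6 → HQ: 6+16+27+9+23 = 81
HQ → H7 → K5 → P5 → J6 → HQ: 6+11+27+24+23 = 91
The minimum is 72.
One optimal route: HQ → P5 → J6 → K5 → H7 → HQ (or its reverse).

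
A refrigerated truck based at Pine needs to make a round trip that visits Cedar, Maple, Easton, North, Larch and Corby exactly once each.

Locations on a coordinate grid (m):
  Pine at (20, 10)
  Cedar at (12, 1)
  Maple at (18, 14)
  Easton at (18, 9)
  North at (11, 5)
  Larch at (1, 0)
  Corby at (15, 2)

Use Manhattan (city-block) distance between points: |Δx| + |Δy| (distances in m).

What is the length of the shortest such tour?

There are 360 distinct closed tours to check (reversals are equivalent).
Pine-Cedar-Maple-Easton-North-Larch-Corby-Pine: 17+19+5+11+15+16+13 = 96
Pine-Cedar-Maple-Easton-North-Corby-Larch-Pine: 17+19+5+11+7+16+29 = 104
Pine-Cedar-Maple-Easton-Larch-North-Corby-Pine: 17+19+5+26+15+7+13 = 102
Pine-Cedar-Maple-Easton-Larch-Corby-North-Pine: 17+19+5+26+16+7+14 = 104
Pine-Cedar-Maple-Easton-Corby-North-Larch-Pine: 17+19+5+10+7+15+29 = 102
Pine-Cedar-Maple-Easton-Corby-Larch-North-Pine: 17+19+5+10+16+15+14 = 96
Pine-Cedar-Maple-North-Easton-Larch-Corby-Pine: 17+19+16+11+26+16+13 = 118
Pine-Cedar-Maple-North-Easton-Corby-Larch-Pine: 17+19+16+11+10+16+29 = 118
… (352 more)
Pine-Maple-Easton-North-Larch-Cedar-Corby-Pine: 6+5+11+15+12+4+13 = 66  ← best
The minimum is 66.
One optimal route: Pine → Maple → Easton → North → Larch → Cedar → Corby → Pine (or its reverse).

Shortest round trip = 66 m.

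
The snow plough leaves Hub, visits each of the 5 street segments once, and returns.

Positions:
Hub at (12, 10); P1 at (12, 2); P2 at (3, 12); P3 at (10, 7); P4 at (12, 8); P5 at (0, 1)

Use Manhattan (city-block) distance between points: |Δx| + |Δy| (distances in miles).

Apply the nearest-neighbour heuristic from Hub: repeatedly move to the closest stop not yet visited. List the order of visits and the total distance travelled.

Nearest-neighbour total = 50 miles; route Hub → P4 → P3 → P1 → P5 → P2 → Hub.

Hub → [P4:2 / P3:5 / P1:8 / P2:11 / P5:21] → P4 (2)
P4 → [P3:3 / P1:6 / P2:13 / P5:19] → P3 (3)
P3 → [P1:7 / P2:12 / P5:16] → P1 (7)
P1 → [P5:13 / P2:19] → P5 (13)
P5 → [P2:14] → P2 (14)
Return P2→Hub: 11.
Total = 2 + 3 + 7 + 13 + 14 + 11 = 50.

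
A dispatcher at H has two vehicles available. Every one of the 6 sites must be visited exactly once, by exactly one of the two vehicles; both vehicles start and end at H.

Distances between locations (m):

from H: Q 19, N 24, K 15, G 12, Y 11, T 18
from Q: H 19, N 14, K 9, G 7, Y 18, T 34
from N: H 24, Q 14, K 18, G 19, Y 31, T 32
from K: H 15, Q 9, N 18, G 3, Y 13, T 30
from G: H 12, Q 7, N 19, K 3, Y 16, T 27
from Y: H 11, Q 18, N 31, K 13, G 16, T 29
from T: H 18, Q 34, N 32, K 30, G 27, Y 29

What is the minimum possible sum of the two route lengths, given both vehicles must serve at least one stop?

There are 2^5 − 1 = 31 ways to divide the 6 stops into two non-empty groups. For each, the best each vehicle can do is its own shortest tour through its group:
  {Q} + {N, K, G, Y, T}: 38 + 96 = 134
  {N} + {Q, K, G, Y, T}: 48 + 85 = 133
  {Q, N} + {K, G, Y, T}: 57 + 72 = 129
  {K} + {Q, N, G, Y, T}: 30 + 98 = 128
  {Q, K} + {N, G, Y, T}: 43 + 96 = 139
  {N, K} + {Q, G, Y, T}: 57 + 81 = 138
  … (31 splits in total)
  {Q, N, K, G, Y} + {T}: 72 + 36 = 108  ← best
Best: vehicle 1 H → N → Q → G → K → Y → H = 72; vehicle 2 H → T → H = 36; combined 108.

Minimum combined distance: 108 m.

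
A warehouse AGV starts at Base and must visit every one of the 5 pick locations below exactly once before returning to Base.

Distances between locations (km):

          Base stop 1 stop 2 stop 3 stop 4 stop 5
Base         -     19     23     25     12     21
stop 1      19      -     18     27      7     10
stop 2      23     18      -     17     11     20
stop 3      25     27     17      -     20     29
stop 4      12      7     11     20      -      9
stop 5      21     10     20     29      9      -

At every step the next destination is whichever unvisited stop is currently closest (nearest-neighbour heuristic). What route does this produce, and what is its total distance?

Nearest-neighbour total = 91 km; route Base → stop 4 → stop 1 → stop 5 → stop 2 → stop 3 → Base.

From Base: distances to unvisited — stop 4=12, stop 1=19, stop 5=21, stop 2=23, stop 3=25. Nearest is stop 4 (12).
From stop 4: distances to unvisited — stop 1=7, stop 5=9, stop 2=11, stop 3=20. Nearest is stop 1 (7).
From stop 1: distances to unvisited — stop 5=10, stop 2=18, stop 3=27. Nearest is stop 5 (10).
From stop 5: distances to unvisited — stop 2=20, stop 3=29. Nearest is stop 2 (20).
From stop 2: distances to unvisited — stop 3=17. Nearest is stop 3 (17).
Return stop 3→Base: 25.
Total = 12 + 7 + 10 + 20 + 17 + 25 = 91.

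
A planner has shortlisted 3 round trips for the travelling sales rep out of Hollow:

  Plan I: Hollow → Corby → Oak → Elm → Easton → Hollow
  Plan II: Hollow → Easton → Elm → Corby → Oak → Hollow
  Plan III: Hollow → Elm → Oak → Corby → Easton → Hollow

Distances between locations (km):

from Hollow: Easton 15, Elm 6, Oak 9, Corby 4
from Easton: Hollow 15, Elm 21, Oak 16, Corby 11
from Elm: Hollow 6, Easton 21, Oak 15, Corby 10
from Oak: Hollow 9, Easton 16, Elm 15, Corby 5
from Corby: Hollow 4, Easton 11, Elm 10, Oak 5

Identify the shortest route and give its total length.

Shortest is Plan III, total 52 km.

Plan I: 4 + 5 + 15 + 21 + 15 = 60
Plan II: 15 + 21 + 10 + 5 + 9 = 60
Plan III: 6 + 15 + 5 + 11 + 15 = 52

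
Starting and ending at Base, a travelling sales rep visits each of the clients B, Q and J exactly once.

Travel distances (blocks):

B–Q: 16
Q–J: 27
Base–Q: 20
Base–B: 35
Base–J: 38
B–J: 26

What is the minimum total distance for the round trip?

Minimum total distance: 100 blocks.

Base - B - Q - J - Base: 35+16+27+38 = 116
Base - B - J - Q - Base: 35+26+27+20 = 108
Base - Q - B - J - Base: 20+16+26+38 = 100
The minimum is 100.
One optimal route: Base → Q → B → J → Base (or its reverse).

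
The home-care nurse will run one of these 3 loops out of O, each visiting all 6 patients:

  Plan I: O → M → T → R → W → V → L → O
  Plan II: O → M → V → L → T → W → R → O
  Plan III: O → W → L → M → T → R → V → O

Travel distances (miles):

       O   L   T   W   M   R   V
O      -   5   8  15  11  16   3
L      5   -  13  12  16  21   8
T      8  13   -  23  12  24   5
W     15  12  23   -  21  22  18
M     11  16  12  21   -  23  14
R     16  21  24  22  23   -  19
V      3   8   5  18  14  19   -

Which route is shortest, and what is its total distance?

Shortest is Plan I, total 100 miles.

Plan I: 11 + 12 + 24 + 22 + 18 + 8 + 5 = 100
Plan II: 11 + 14 + 8 + 13 + 23 + 22 + 16 = 107
Plan III: 15 + 12 + 16 + 12 + 24 + 19 + 3 = 101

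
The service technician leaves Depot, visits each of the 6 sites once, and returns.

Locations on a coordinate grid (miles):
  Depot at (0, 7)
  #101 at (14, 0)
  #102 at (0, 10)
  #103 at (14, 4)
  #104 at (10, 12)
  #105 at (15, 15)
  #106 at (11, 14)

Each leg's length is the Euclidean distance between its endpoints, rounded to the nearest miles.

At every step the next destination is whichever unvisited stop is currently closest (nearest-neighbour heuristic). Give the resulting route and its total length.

Nearest-neighbour total = 50 miles; route Depot → #102 → #104 → #106 → #105 → #103 → #101 → Depot.

At Depot the remaining stops are #102 3, #104 11, #106 13, #103 14, #101 16, #105 17; go to #102.
At #102 the remaining stops are #104 10, #106 12, #103 15, #105 16, #101 17; go to #104.
At #104 the remaining stops are #106 2, #105 6, #103 9, #101 13; go to #106.
At #106 the remaining stops are #105 4, #103 10, #101 14; go to #105.
At #105 the remaining stops are #103 11, #101 15; go to #103.
At #103 the remaining stops are #101 4; go to #101.
Return #101→Depot: 16.
Total = 3 + 10 + 2 + 4 + 11 + 4 + 16 = 50.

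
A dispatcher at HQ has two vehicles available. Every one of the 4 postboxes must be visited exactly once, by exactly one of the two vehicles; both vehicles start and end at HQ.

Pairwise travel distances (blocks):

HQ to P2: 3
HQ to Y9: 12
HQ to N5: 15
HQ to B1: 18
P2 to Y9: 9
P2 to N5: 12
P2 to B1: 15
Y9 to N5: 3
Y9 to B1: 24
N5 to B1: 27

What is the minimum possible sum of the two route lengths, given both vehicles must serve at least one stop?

Check every non-empty split of the stops between the two vehicles; for each half take its own optimal tour:
  {P2} + {Y9, N5, B1}: 6 + 60 = 66
  {Y9} + {P2, N5, B1}: 24 + 60 = 84
  {P2, Y9} + {N5, B1}: 24 + 60 = 84
  {N5} + {P2, Y9, B1}: 30 + 54 = 84
  {P2, N5} + {Y9, B1}: 30 + 54 = 84
  {Y9, N5} + {P2, B1}: 30 + 36 = 66
  … (7 splits in total)
Best: vehicle 1 HQ → P2 → HQ = 6; vehicle 2 HQ → Y9 → N5 → B1 → HQ = 60; combined 66.

Minimum combined distance: 66 blocks.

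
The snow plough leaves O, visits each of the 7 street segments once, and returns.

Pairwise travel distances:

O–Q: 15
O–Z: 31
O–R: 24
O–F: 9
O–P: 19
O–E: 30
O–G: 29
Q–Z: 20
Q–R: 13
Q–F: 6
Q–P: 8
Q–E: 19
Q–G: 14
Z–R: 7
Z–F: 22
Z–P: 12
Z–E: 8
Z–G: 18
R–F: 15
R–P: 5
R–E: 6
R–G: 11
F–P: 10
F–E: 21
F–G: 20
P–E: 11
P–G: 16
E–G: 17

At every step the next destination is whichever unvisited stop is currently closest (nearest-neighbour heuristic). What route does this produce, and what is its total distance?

Nearest-neighbour total = 89; route O → F → Q → P → R → E → Z → G → O.

At O the remaining stops are F 9, Q 15, P 19, R 24, G 29, E 30, Z 31; go to F.
At F the remaining stops are Q 6, P 10, R 15, G 20, E 21, Z 22; go to Q.
At Q the remaining stops are P 8, R 13, G 14, E 19, Z 20; go to P.
At P the remaining stops are R 5, E 11, Z 12, G 16; go to R.
At R the remaining stops are E 6, Z 7, G 11; go to E.
At E the remaining stops are Z 8, G 17; go to Z.
At Z the remaining stops are G 18; go to G.
Return G→O: 29.
Total = 9 + 6 + 8 + 5 + 6 + 8 + 18 + 29 = 89.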